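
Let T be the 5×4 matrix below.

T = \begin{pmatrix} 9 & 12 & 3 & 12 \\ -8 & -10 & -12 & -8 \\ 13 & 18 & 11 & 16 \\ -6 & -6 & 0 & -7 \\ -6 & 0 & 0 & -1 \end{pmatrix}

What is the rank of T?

4

Row reduce to echelon form.
R2 ← R2 + (8/9)·R1: [0, 2/3, -28/3, 8/3]
R3 ← R3 − (13/9)·R1: [0, 2/3, 20/3, -4/3]
R4 ← R4 + (2/3)·R1: [0, 2, 2, 1]
R5 ← R5 + (2/3)·R1: [0, 8, 2, 7]
R3 ← R3 − R2: [0, 0, 16, -4]
R4 ← R4 − (3)·R2: [0, 0, 30, -7]
R5 ← R5 − (12)·R2: [0, 0, 114, -25]
R4 ← R4 − (15/8)·R3: [0, 0, 0, 1/2]
R5 ← R5 − (57/8)·R3: [0, 0, 0, 7/2]
R5 ← R5 − (7)·R4: [0, 0, 0, 0]
Echelon form has 4 nonzero rows, so rank(T) = 4.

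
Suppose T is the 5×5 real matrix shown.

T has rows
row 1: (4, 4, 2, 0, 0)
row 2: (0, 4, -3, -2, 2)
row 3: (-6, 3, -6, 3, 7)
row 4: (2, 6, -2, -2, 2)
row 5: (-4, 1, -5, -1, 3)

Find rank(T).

3

Row reduce to echelon form.
R3 ← R3 + (3/2)·R1: [0, 9, -3, 3, 7]
R4 ← R4 − (1/2)·R1: [0, 4, -3, -2, 2]
R5 ← R5 + R1: [0, 5, -3, -1, 3]
R3 ← R3 − (9/4)·R2: [0, 0, 15/4, 15/2, 5/2]
R4 ← R4 − R2: [0, 0, 0, 0, 0]
R5 ← R5 − (5/4)·R2: [0, 0, 3/4, 3/2, 1/2]
R5 ← R5 − (1/5)·R3: [0, 0, 0, 0, 0]
Echelon form has 3 nonzero rows, so rank(T) = 3.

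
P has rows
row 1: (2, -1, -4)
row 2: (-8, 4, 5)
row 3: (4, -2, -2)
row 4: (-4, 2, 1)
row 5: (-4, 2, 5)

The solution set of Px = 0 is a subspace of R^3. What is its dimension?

1

Row reduce to echelon form.
R2 ← R2 + (4)·R1: [0, 0, -11]
R3 ← R3 − (2)·R1: [0, 0, 6]
R4 ← R4 + (2)·R1: [0, 0, -7]
R5 ← R5 + (2)·R1: [0, 0, -3]
R3 ← R3 + (6/11)·R2: [0, 0, 0]
R4 ← R4 − (7/11)·R2: [0, 0, 0]
R5 ← R5 − (3/11)·R2: [0, 0, 0]
2 nonzero rows, so rank(P) = 2.
P has 3 columns; by rank–nullity, nullity = 3 − 2 = 1.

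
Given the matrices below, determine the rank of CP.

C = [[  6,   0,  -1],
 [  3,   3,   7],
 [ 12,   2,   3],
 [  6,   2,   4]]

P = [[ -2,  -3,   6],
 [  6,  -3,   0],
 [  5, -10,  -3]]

2

First compute CP:
[[-17,  -8,  39],
 [ 47, -88,  -3],
 [  3, -72,  63],
 [ 20, -64,  24]]
Now row reduce the product.
R2 ← R2 + (47/17)·R1: [0, -1872/17, 1782/17]
R3 ← R3 + (3/17)·R1: [0, -1248/17, 1188/17]
R4 ← R4 + (20/17)·R1: [0, -1248/17, 1188/17]
R3 ← R3 − (2/3)·R2: [0, 0, 0]
R4 ← R4 − (2/3)·R2: [0, 0, 0]
2 nonzero rows, so rank(CP) = 2.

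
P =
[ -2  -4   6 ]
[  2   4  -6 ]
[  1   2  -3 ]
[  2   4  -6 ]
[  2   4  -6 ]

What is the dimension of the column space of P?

1

Row reduce to echelon form.
R2 ← R2 + R1: [0, 0, 0]
R3 ← R3 + (1/2)·R1: [0, 0, 0]
R4 ← R4 + R1: [0, 0, 0]
R5 ← R5 + R1: [0, 0, 0]
Echelon form has 1 nonzero row, so rank(P) = 1.
The column space has dimension equal to the rank: 1.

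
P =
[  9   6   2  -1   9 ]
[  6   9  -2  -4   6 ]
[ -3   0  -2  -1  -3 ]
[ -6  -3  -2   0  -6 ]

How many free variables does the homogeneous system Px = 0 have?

3

Row reduce to echelon form.
R2 ← R2 − (2/3)·R1: [0, 5, -10/3, -10/3, 0]
R3 ← R3 + (1/3)·R1: [0, 2, -4/3, -4/3, 0]
R4 ← R4 + (2/3)·R1: [0, 1, -2/3, -2/3, 0]
R3 ← R3 − (2/5)·R2: [0, 0, 0, 0, 0]
R4 ← R4 − (1/5)·R2: [0, 0, 0, 0, 0]
2 nonzero rows, so rank(P) = 2.
P has 5 columns; by rank–nullity, nullity = 5 − 2 = 3.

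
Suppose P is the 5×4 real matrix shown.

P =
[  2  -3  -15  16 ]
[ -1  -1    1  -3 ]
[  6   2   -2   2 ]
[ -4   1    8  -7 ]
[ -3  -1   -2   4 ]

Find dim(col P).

3

Row reduce to echelon form.
R2 ← R2 + (1/2)·R1: [0, -5/2, -13/2, 5]
R3 ← R3 − (3)·R1: [0, 11, 43, -46]
R4 ← R4 + (2)·R1: [0, -5, -22, 25]
R5 ← R5 + (3/2)·R1: [0, -11/2, -49/2, 28]
R3 ← R3 + (22/5)·R2: [0, 0, 72/5, -24]
R4 ← R4 − (2)·R2: [0, 0, -9, 15]
R5 ← R5 − (11/5)·R2: [0, 0, -51/5, 17]
R4 ← R4 + (5/8)·R3: [0, 0, 0, 0]
R5 ← R5 + (17/24)·R3: [0, 0, 0, 0]
Echelon form has 3 nonzero rows, so rank(P) = 3.
The column space has dimension equal to the rank: 3.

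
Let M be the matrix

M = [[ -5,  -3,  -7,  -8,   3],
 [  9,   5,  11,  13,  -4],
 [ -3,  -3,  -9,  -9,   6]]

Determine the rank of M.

2

Row reduce to echelon form.
R2 ← R2 + (9/5)·R1: [0, -2/5, -8/5, -7/5, 7/5]
R3 ← R3 − (3/5)·R1: [0, -6/5, -24/5, -21/5, 21/5]
R3 ← R3 − (3)·R2: [0, 0, 0, 0, 0]
Echelon form has 2 nonzero rows, so rank(M) = 2.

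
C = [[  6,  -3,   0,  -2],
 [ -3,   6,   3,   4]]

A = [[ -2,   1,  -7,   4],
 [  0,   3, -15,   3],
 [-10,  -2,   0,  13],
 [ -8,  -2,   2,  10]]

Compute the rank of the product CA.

2

First compute CA:
[[  4,   1,  -1,  -5],
 [-56,   1, -61,  85]]
Now row reduce the product.
R2 ← R2 + (14)·R1: [0, 15, -75, 15]
2 nonzero rows, so rank(CA) = 2.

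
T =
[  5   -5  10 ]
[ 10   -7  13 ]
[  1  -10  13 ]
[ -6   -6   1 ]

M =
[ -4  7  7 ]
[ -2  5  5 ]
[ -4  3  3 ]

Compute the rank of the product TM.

2

First compute TM:
[[-50,  40,  40],
 [-78,  74,  74],
 [-36,  -4,  -4],
 [ 32, -69, -69]]
Now row reduce the product.
R2 ← R2 − (39/25)·R1: [0, 58/5, 58/5]
R3 ← R3 − (18/25)·R1: [0, -164/5, -164/5]
R4 ← R4 + (16/25)·R1: [0, -217/5, -217/5]
R3 ← R3 + (82/29)·R2: [0, 0, 0]
R4 ← R4 + (217/58)·R2: [0, 0, 0]
2 nonzero rows, so rank(TM) = 2.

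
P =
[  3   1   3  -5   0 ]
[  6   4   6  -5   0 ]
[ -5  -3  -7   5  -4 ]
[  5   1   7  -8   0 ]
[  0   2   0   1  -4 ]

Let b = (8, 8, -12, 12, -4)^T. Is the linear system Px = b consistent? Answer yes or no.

yes

Row reduce the augmented matrix [P | b].
R2 ← R2 − (2)·R1: [0, 2, 0, 5, 0, -8]
R3 ← R3 + (5/3)·R1: [0, -4/3, -2, -10/3, -4, 4/3]
R4 ← R4 − (5/3)·R1: [0, -2/3, 2, 1/3, 0, -4/3]
R3 ← R3 + (2/3)·R2: [0, 0, -2, 0, -4, -4]
R4 ← R4 + (1/3)·R2: [0, 0, 2, 2, 0, -4]
R5 ← R5 − R2: [0, 0, 0, -4, -4, 4]
R4 ← R4 + R3: [0, 0, 0, 2, -4, -8]
R5 ← R5 + (2)·R4: [0, 0, 0, 0, -12, -12]
The echelon form has 5 nonzero rows, and every pivot lies in the first 5 columns, so rank(P) = rank([P|b]) = 5.
The system is consistent.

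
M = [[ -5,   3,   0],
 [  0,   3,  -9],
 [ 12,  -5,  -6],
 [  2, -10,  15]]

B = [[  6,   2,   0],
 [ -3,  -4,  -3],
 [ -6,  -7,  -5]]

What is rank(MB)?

2

First compute MB:
[[-39, -22,  -9],
 [ 45,  51,  36],
 [123,  86,  45],
 [-48, -61, -45]]
Now row reduce the product.
R2 ← R2 + (15/13)·R1: [0, 333/13, 333/13]
R3 ← R3 + (41/13)·R1: [0, 216/13, 216/13]
R4 ← R4 − (16/13)·R1: [0, -441/13, -441/13]
R3 ← R3 − (24/37)·R2: [0, 0, 0]
R4 ← R4 + (49/37)·R2: [0, 0, 0]
2 nonzero rows, so rank(MB) = 2.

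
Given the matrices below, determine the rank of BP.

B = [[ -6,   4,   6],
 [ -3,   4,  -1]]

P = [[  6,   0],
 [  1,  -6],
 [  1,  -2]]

First compute BP:
[[-26, -36],
 [-15, -22]]
Now row reduce the product.
R2 ← R2 − (15/26)·R1: [0, -16/13]
2 nonzero rows, so rank(BP) = 2.

2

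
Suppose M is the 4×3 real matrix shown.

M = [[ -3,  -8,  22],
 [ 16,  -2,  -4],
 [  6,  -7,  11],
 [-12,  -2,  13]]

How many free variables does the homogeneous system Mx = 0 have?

Row reduce to echelon form.
R2 ← R2 + (16/3)·R1: [0, -134/3, 340/3]
R3 ← R3 + (2)·R1: [0, -23, 55]
R4 ← R4 − (4)·R1: [0, 30, -75]
R3 ← R3 − (69/134)·R2: [0, 0, -225/67]
R4 ← R4 + (45/67)·R2: [0, 0, 75/67]
R4 ← R4 + (1/3)·R3: [0, 0, 0]
3 nonzero rows, so rank(M) = 3.
M has 3 columns; by rank–nullity, nullity = 3 − 3 = 0.

0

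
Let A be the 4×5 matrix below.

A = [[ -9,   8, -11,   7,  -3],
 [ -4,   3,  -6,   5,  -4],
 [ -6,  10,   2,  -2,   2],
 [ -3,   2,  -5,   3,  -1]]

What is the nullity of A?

Row reduce to echelon form.
R2 ← R2 − (4/9)·R1: [0, -5/9, -10/9, 17/9, -8/3]
R3 ← R3 − (2/3)·R1: [0, 14/3, 28/3, -20/3, 4]
R4 ← R4 − (1/3)·R1: [0, -2/3, -4/3, 2/3, 0]
R3 ← R3 + (42/5)·R2: [0, 0, 0, 46/5, -92/5]
R4 ← R4 − (6/5)·R2: [0, 0, 0, -8/5, 16/5]
R4 ← R4 + (4/23)·R3: [0, 0, 0, 0, 0]
3 nonzero rows, so rank(A) = 3.
A has 5 columns; by rank–nullity, nullity = 5 − 3 = 2.

2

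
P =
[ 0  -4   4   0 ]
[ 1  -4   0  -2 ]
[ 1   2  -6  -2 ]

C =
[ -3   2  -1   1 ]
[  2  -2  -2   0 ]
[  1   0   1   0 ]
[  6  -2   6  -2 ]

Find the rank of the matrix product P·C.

First compute PC:
[[ -4,   8,  12,   0],
 [-23,  14,  -5,   5],
 [-17,   2, -23,   5]]
Now row reduce the product.
R2 ← R2 − (23/4)·R1: [0, -32, -74, 5]
R3 ← R3 − (17/4)·R1: [0, -32, -74, 5]
R3 ← R3 − R2: [0, 0, 0, 0]
2 nonzero rows, so rank(PC) = 2.

2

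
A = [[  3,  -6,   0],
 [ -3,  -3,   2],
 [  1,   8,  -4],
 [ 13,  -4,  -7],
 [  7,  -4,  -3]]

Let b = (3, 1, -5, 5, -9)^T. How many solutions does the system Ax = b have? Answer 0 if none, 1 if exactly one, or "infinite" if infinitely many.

0

Row reduce the augmented matrix [A | b].
R2 ← R2 + R1: [0, -9, 2, 4]
R3 ← R3 − (1/3)·R1: [0, 10, -4, -6]
R4 ← R4 − (13/3)·R1: [0, 22, -7, -8]
R5 ← R5 − (7/3)·R1: [0, 10, -3, -16]
R3 ← R3 + (10/9)·R2: [0, 0, -16/9, -14/9]
R4 ← R4 + (22/9)·R2: [0, 0, -19/9, 16/9]
R5 ← R5 + (10/9)·R2: [0, 0, -7/9, -104/9]
R4 ← R4 − (19/16)·R3: [0, 0, 0, 29/8]
R5 ← R5 − (7/16)·R3: [0, 0, 0, -87/8]
R5 ← R5 + (3)·R4: [0, 0, 0, 0]
The echelon form has 4 nonzero rows; the last pivot sits in the augmented column, so rank(A) = 3 but rank([A|b]) = 4.
Since the ranks differ, the system is inconsistent.
It has no solutions.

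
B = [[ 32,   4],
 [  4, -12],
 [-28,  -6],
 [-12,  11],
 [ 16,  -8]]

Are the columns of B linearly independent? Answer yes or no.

yes

Row reduce B to echelon form.
R2 ← R2 − (1/8)·R1: [0, -25/2]
R3 ← R3 + (7/8)·R1: [0, -5/2]
R4 ← R4 + (3/8)·R1: [0, 25/2]
R5 ← R5 − (1/2)·R1: [0, -10]
R3 ← R3 − (1/5)·R2: [0, 0]
R4 ← R4 + R2: [0, 0]
R5 ← R5 − (4/5)·R2: [0, 0]
2 pivots among 2 columns.
Every column is a pivot column, so the columns are linearly independent.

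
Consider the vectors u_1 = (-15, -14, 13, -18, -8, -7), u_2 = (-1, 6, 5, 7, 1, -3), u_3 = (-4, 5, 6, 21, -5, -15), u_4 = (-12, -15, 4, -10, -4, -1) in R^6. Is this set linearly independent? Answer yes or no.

Form the matrix with these vectors as rows and row reduce.
R2 ← R2 − (1/15)·R1: [0, 104/15, 62/15, 41/5, 23/15, -38/15]
R3 ← R3 − (4/15)·R1: [0, 131/15, 38/15, 129/5, -43/15, -197/15]
R4 ← R4 − (4/5)·R1: [0, -19/5, -32/5, 22/5, 12/5, 23/5]
R3 ← R3 − (131/104)·R2: [0, 0, -139/52, 1609/104, -499/104, -517/52]
R4 ← R4 + (57/104)·R2: [0, 0, -215/52, 925/104, 337/104, 167/52]
R4 ← R4 − (215/139)·R3: [0, 0, 0, -2090/139, 1482/139, 2584/139]
4 nonzero rows, so the 4 vectors span a space of dimension 4.
Since 4 = 4, the vectors are linearly independent.

yes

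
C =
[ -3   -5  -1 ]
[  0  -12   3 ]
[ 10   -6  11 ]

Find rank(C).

3

Row reduce to echelon form.
R3 ← R3 + (10/3)·R1: [0, -68/3, 23/3]
R3 ← R3 − (17/9)·R2: [0, 0, 2]
Echelon form has 3 nonzero rows, so rank(C) = 3.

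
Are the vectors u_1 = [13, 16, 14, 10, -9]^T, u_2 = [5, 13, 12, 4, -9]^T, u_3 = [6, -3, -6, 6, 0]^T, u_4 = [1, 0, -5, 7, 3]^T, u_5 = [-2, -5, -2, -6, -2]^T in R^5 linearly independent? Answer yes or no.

no

Form the matrix with these vectors as rows and row reduce.
R2 ← R2 − (5/13)·R1: [0, 89/13, 86/13, 2/13, -72/13]
R3 ← R3 − (6/13)·R1: [0, -135/13, -162/13, 18/13, 54/13]
R4 ← R4 − (1/13)·R1: [0, -16/13, -79/13, 81/13, 48/13]
R5 ← R5 + (2/13)·R1: [0, -33/13, 2/13, -58/13, -44/13]
R3 ← R3 + (135/89)·R2: [0, 0, -216/89, 144/89, -378/89]
R4 ← R4 + (16/89)·R2: [0, 0, -435/89, 557/89, 240/89]
R5 ← R5 + (33/89)·R2: [0, 0, 232/89, -392/89, -484/89]
R4 ← R4 − (145/72)·R3: [0, 0, 0, 3, 45/4]
R5 ← R5 + (29/27)·R3: [0, 0, 0, -8/3, -10]
R5 ← R5 + (8/9)·R4: [0, 0, 0, 0, 0]
4 nonzero rows, so the 5 vectors span a space of dimension 4.
Since 4 < 5, the vectors are linearly dependent.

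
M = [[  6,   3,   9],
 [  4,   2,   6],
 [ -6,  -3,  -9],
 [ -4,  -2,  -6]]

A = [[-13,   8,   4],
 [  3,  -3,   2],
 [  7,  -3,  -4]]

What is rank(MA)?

First compute MA:
[[ -6,  12,  -6],
 [ -4,   8,  -4],
 [  6, -12,   6],
 [  4,  -8,   4]]
Now row reduce the product.
R2 ← R2 − (2/3)·R1: [0, 0, 0]
R3 ← R3 + R1: [0, 0, 0]
R4 ← R4 + (2/3)·R1: [0, 0, 0]
1 nonzero row, so rank(MA) = 1.

1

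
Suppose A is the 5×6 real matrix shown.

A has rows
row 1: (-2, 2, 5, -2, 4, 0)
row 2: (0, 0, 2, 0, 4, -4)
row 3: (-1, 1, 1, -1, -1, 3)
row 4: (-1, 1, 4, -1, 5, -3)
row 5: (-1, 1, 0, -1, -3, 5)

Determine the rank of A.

Row reduce to echelon form.
R3 ← R3 − (1/2)·R1: [0, 0, -3/2, 0, -3, 3]
R4 ← R4 − (1/2)·R1: [0, 0, 3/2, 0, 3, -3]
R5 ← R5 − (1/2)·R1: [0, 0, -5/2, 0, -5, 5]
R3 ← R3 + (3/4)·R2: [0, 0, 0, 0, 0, 0]
R4 ← R4 − (3/4)·R2: [0, 0, 0, 0, 0, 0]
R5 ← R5 + (5/4)·R2: [0, 0, 0, 0, 0, 0]
Echelon form has 2 nonzero rows, so rank(A) = 2.

2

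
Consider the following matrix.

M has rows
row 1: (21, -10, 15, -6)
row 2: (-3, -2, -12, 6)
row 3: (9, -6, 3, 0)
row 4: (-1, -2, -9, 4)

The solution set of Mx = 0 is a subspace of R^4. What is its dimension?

Row reduce to echelon form.
R2 ← R2 + (1/7)·R1: [0, -24/7, -69/7, 36/7]
R3 ← R3 − (3/7)·R1: [0, -12/7, -24/7, 18/7]
R4 ← R4 + (1/21)·R1: [0, -52/21, -58/7, 26/7]
R3 ← R3 − (1/2)·R2: [0, 0, 3/2, 0]
R4 ← R4 − (13/18)·R2: [0, 0, -7/6, 0]
R4 ← R4 + (7/9)·R3: [0, 0, 0, 0]
3 nonzero rows, so rank(M) = 3.
M has 4 columns; by rank–nullity, nullity = 4 − 3 = 1.

1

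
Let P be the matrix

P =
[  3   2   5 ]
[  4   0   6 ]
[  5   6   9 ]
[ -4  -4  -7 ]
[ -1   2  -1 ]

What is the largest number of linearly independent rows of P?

Row reduce to echelon form.
R2 ← R2 − (4/3)·R1: [0, -8/3, -2/3]
R3 ← R3 − (5/3)·R1: [0, 8/3, 2/3]
R4 ← R4 + (4/3)·R1: [0, -4/3, -1/3]
R5 ← R5 + (1/3)·R1: [0, 8/3, 2/3]
R3 ← R3 + R2: [0, 0, 0]
R4 ← R4 − (1/2)·R2: [0, 0, 0]
R5 ← R5 + R2: [0, 0, 0]
Echelon form has 2 nonzero rows, so rank(P) = 2.
The rank gives the maximum number of linearly independent rows: 2.

2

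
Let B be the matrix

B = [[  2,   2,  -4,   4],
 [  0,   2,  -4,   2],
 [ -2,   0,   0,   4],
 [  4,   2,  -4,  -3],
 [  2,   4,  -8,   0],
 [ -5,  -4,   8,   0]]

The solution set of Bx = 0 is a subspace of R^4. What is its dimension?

Row reduce to echelon form.
R3 ← R3 + R1: [0, 2, -4, 8]
R4 ← R4 − (2)·R1: [0, -2, 4, -11]
R5 ← R5 − R1: [0, 2, -4, -4]
R6 ← R6 + (5/2)·R1: [0, 1, -2, 10]
R3 ← R3 − R2: [0, 0, 0, 6]
R4 ← R4 + R2: [0, 0, 0, -9]
R5 ← R5 − R2: [0, 0, 0, -6]
R6 ← R6 − (1/2)·R2: [0, 0, 0, 9]
R4 ← R4 + (3/2)·R3: [0, 0, 0, 0]
R5 ← R5 + R3: [0, 0, 0, 0]
R6 ← R6 − (3/2)·R3: [0, 0, 0, 0]
3 nonzero rows, so rank(B) = 3.
B has 4 columns; by rank–nullity, nullity = 4 − 3 = 1.

1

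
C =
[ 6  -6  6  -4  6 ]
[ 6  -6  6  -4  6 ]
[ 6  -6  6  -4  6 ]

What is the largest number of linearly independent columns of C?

Row reduce to echelon form.
R2 ← R2 − R1: [0, 0, 0, 0, 0]
R3 ← R3 − R1: [0, 0, 0, 0, 0]
Echelon form has 1 nonzero row, so rank(C) = 1.
The rank gives the maximum number of linearly independent columns: 1.

1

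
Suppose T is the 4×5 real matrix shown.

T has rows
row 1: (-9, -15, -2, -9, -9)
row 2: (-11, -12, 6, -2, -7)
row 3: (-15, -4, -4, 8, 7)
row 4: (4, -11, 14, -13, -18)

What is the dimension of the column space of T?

4

Row reduce to echelon form.
R2 ← R2 − (11/9)·R1: [0, 19/3, 76/9, 9, 4]
R3 ← R3 − (5/3)·R1: [0, 21, -2/3, 23, 22]
R4 ← R4 + (4/9)·R1: [0, -53/3, 118/9, -17, -22]
R3 ← R3 − (63/19)·R2: [0, 0, -86/3, -130/19, 166/19]
R4 ← R4 + (53/19)·R2: [0, 0, 110/3, 154/19, -206/19]
R4 ← R4 + (55/43)·R3: [0, 0, 0, -528/817, 272/817]
Echelon form has 4 nonzero rows, so rank(T) = 4.
The column space has dimension equal to the rank: 4.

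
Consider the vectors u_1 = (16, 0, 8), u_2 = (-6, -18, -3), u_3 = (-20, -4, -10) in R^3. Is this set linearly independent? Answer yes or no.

no

Form the matrix with these vectors as rows and row reduce.
R2 ← R2 + (3/8)·R1: [0, -18, 0]
R3 ← R3 + (5/4)·R1: [0, -4, 0]
R3 ← R3 − (2/9)·R2: [0, 0, 0]
2 nonzero rows, so the 3 vectors span a space of dimension 2.
Since 2 < 3, the vectors are linearly dependent.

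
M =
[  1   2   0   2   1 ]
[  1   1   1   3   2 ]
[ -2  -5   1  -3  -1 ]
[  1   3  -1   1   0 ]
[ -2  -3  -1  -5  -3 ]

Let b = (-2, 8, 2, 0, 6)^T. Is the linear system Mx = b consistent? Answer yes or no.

no

Row reduce the augmented matrix [M | b].
R2 ← R2 − R1: [0, -1, 1, 1, 1, 10]
R3 ← R3 + (2)·R1: [0, -1, 1, 1, 1, -2]
R4 ← R4 − R1: [0, 1, -1, -1, -1, 2]
R5 ← R5 + (2)·R1: [0, 1, -1, -1, -1, 2]
R3 ← R3 − R2: [0, 0, 0, 0, 0, -12]
R4 ← R4 + R2: [0, 0, 0, 0, 0, 12]
R5 ← R5 + R2: [0, 0, 0, 0, 0, 12]
R4 ← R4 + R3: [0, 0, 0, 0, 0, 0]
R5 ← R5 + R3: [0, 0, 0, 0, 0, 0]
The echelon form has 3 nonzero rows; the last pivot sits in the augmented column, so rank(M) = 2 but rank([M|b]) = 3.
Since the ranks differ, the system is inconsistent.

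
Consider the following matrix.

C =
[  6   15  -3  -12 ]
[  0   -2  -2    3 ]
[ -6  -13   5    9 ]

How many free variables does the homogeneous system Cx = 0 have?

2

Row reduce to echelon form.
R3 ← R3 + R1: [0, 2, 2, -3]
R3 ← R3 + R2: [0, 0, 0, 0]
2 nonzero rows, so rank(C) = 2.
C has 4 columns; by rank–nullity, nullity = 4 − 2 = 2.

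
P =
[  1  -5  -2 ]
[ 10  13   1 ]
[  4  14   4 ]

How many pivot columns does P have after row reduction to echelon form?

3

Row reduce to echelon form.
R2 ← R2 − (10)·R1: [0, 63, 21]
R3 ← R3 − (4)·R1: [0, 34, 12]
R3 ← R3 − (34/63)·R2: [0, 0, 2/3]
Echelon form has 3 nonzero rows, so rank(P) = 3.
Each nonzero row contributes one pivot column: 3 pivot columns.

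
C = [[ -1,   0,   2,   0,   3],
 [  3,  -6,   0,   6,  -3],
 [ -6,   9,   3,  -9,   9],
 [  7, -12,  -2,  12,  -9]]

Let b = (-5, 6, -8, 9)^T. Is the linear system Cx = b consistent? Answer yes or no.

no

Row reduce the augmented matrix [C | b].
R2 ← R2 + (3)·R1: [0, -6, 6, 6, 6, -9]
R3 ← R3 − (6)·R1: [0, 9, -9, -9, -9, 22]
R4 ← R4 + (7)·R1: [0, -12, 12, 12, 12, -26]
R3 ← R3 + (3/2)·R2: [0, 0, 0, 0, 0, 17/2]
R4 ← R4 − (2)·R2: [0, 0, 0, 0, 0, -8]
R4 ← R4 + (16/17)·R3: [0, 0, 0, 0, 0, 0]
The echelon form has 3 nonzero rows; the last pivot sits in the augmented column, so rank(C) = 2 but rank([C|b]) = 3.
Since the ranks differ, the system is inconsistent.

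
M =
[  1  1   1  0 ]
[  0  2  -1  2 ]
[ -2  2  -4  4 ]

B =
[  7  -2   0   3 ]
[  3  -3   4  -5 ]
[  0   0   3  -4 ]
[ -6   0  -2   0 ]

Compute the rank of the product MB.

First compute MB:
[[ 10,  -5,   7,  -6],
 [ -6,  -6,   1,  -6],
 [-32,  -2, -12,   0]]
Now row reduce the product.
R2 ← R2 + (3/5)·R1: [0, -9, 26/5, -48/5]
R3 ← R3 + (16/5)·R1: [0, -18, 52/5, -96/5]
R3 ← R3 − (2)·R2: [0, 0, 0, 0]
2 nonzero rows, so rank(MB) = 2.

2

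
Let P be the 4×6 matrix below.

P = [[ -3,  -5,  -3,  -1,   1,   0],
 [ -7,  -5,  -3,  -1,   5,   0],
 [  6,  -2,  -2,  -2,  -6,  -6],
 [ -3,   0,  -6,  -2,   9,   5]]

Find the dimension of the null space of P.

Row reduce to echelon form.
R2 ← R2 − (7/3)·R1: [0, 20/3, 4, 4/3, 8/3, 0]
R3 ← R3 + (2)·R1: [0, -12, -8, -4, -4, -6]
R4 ← R4 − R1: [0, 5, -3, -1, 8, 5]
R3 ← R3 + (9/5)·R2: [0, 0, -4/5, -8/5, 4/5, -6]
R4 ← R4 − (3/4)·R2: [0, 0, -6, -2, 6, 5]
R4 ← R4 − (15/2)·R3: [0, 0, 0, 10, 0, 50]
4 nonzero rows, so rank(P) = 4.
P has 6 columns; by rank–nullity, nullity = 6 − 4 = 2.

2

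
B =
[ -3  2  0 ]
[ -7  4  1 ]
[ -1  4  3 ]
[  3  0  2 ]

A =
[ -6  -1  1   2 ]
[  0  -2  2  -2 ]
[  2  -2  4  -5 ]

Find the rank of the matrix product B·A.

3

First compute BA:
[[ 18,  -1,   1, -10],
 [ 44,  -3,   5, -27],
 [ 12, -13,  19, -25],
 [-14,  -7,  11,  -4]]
Now row reduce the product.
R2 ← R2 − (22/9)·R1: [0, -5/9, 23/9, -23/9]
R3 ← R3 − (2/3)·R1: [0, -37/3, 55/3, -55/3]
R4 ← R4 + (7/9)·R1: [0, -70/9, 106/9, -106/9]
R3 ← R3 − (111/5)·R2: [0, 0, -192/5, 192/5]
R4 ← R4 − (14)·R2: [0, 0, -24, 24]
R4 ← R4 − (5/8)·R3: [0, 0, 0, 0]
3 nonzero rows, so rank(BA) = 3.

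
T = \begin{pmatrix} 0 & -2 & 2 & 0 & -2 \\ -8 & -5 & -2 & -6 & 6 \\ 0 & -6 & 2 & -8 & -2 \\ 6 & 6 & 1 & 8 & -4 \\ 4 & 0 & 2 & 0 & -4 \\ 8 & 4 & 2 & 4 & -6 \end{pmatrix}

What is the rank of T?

Row reduce to echelon form.
Swap R1 ↔ R2
R4 ← R4 + (3/4)·R1: [0, 9/4, -1/2, 7/2, 1/2]
R5 ← R5 + (1/2)·R1: [0, -5/2, 1, -3, -1]
R6 ← R6 + R1: [0, -1, 0, -2, 0]
R3 ← R3 − (3)·R2: [0, 0, -4, -8, 4]
R4 ← R4 + (9/8)·R2: [0, 0, 7/4, 7/2, -7/4]
R5 ← R5 − (5/4)·R2: [0, 0, -3/2, -3, 3/2]
R6 ← R6 − (1/2)·R2: [0, 0, -1, -2, 1]
R4 ← R4 + (7/16)·R3: [0, 0, 0, 0, 0]
R5 ← R5 − (3/8)·R3: [0, 0, 0, 0, 0]
R6 ← R6 − (1/4)·R3: [0, 0, 0, 0, 0]
Echelon form has 3 nonzero rows, so rank(T) = 3.

3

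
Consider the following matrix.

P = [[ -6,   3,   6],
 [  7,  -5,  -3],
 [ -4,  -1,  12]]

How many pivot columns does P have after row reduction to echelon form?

2

Row reduce to echelon form.
R2 ← R2 + (7/6)·R1: [0, -3/2, 4]
R3 ← R3 − (2/3)·R1: [0, -3, 8]
R3 ← R3 − (2)·R2: [0, 0, 0]
Echelon form has 2 nonzero rows, so rank(P) = 2.
Each nonzero row contributes one pivot column: 2 pivot columns.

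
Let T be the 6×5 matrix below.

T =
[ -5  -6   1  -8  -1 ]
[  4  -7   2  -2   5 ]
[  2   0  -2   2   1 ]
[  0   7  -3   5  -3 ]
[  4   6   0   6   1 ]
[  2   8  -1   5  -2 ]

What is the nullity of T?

0

Row reduce to echelon form.
R2 ← R2 + (4/5)·R1: [0, -59/5, 14/5, -42/5, 21/5]
R3 ← R3 + (2/5)·R1: [0, -12/5, -8/5, -6/5, 3/5]
R5 ← R5 + (4/5)·R1: [0, 6/5, 4/5, -2/5, 1/5]
R6 ← R6 + (2/5)·R1: [0, 28/5, -3/5, 9/5, -12/5]
R3 ← R3 − (12/59)·R2: [0, 0, -128/59, 30/59, -15/59]
R4 ← R4 + (35/59)·R2: [0, 0, -79/59, 1/59, -30/59]
R5 ← R5 + (6/59)·R2: [0, 0, 64/59, -74/59, 37/59]
R6 ← R6 + (28/59)·R2: [0, 0, 43/59, -129/59, -24/59]
R4 ← R4 − (79/128)·R3: [0, 0, 0, -19/64, -45/128]
R5 ← R5 + (1/2)·R3: [0, 0, 0, -1, 1/2]
R6 ← R6 + (43/128)·R3: [0, 0, 0, -129/64, -63/128]
R5 ← R5 − (64/19)·R4: [0, 0, 0, 0, 32/19]
R6 ← R6 − (129/19)·R4: [0, 0, 0, 0, 36/19]
R6 ← R6 − (9/8)·R5: [0, 0, 0, 0, 0]
5 nonzero rows, so rank(T) = 5.
T has 5 columns; by rank–nullity, nullity = 5 − 5 = 0.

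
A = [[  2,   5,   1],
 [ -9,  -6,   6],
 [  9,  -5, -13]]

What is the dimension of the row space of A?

2

Row reduce to echelon form.
R2 ← R2 + (9/2)·R1: [0, 33/2, 21/2]
R3 ← R3 − (9/2)·R1: [0, -55/2, -35/2]
R3 ← R3 + (5/3)·R2: [0, 0, 0]
Echelon form has 2 nonzero rows, so rank(A) = 2.
The row space has dimension equal to the rank: 2.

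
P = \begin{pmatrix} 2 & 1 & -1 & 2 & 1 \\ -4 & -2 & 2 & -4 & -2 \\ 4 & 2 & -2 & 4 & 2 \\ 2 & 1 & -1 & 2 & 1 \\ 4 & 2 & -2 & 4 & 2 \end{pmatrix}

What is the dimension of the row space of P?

1

Row reduce to echelon form.
R2 ← R2 + (2)·R1: [0, 0, 0, 0, 0]
R3 ← R3 − (2)·R1: [0, 0, 0, 0, 0]
R4 ← R4 − R1: [0, 0, 0, 0, 0]
R5 ← R5 − (2)·R1: [0, 0, 0, 0, 0]
Echelon form has 1 nonzero row, so rank(P) = 1.
The row space has dimension equal to the rank: 1.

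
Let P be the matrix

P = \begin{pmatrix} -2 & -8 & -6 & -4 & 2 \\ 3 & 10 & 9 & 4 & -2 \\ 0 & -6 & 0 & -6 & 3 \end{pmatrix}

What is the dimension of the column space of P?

Row reduce to echelon form.
R2 ← R2 + (3/2)·R1: [0, -2, 0, -2, 1]
R3 ← R3 − (3)·R2: [0, 0, 0, 0, 0]
Echelon form has 2 nonzero rows, so rank(P) = 2.
The column space has dimension equal to the rank: 2.

2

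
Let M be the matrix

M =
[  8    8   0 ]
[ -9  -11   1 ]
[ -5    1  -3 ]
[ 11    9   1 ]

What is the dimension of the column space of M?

Row reduce to echelon form.
R2 ← R2 + (9/8)·R1: [0, -2, 1]
R3 ← R3 + (5/8)·R1: [0, 6, -3]
R4 ← R4 − (11/8)·R1: [0, -2, 1]
R3 ← R3 + (3)·R2: [0, 0, 0]
R4 ← R4 − R2: [0, 0, 0]
Echelon form has 2 nonzero rows, so rank(M) = 2.
The column space has dimension equal to the rank: 2.

2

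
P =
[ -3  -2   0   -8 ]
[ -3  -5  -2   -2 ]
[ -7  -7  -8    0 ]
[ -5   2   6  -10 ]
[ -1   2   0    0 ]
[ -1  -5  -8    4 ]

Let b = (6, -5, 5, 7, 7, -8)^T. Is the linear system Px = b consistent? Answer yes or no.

Row reduce the augmented matrix [P | b].
R2 ← R2 − R1: [0, -3, -2, 6, -11]
R3 ← R3 − (7/3)·R1: [0, -7/3, -8, 56/3, -9]
R4 ← R4 − (5/3)·R1: [0, 16/3, 6, 10/3, -3]
R5 ← R5 − (1/3)·R1: [0, 8/3, 0, 8/3, 5]
R6 ← R6 − (1/3)·R1: [0, -13/3, -8, 20/3, -10]
R3 ← R3 − (7/9)·R2: [0, 0, -58/9, 14, -4/9]
R4 ← R4 + (16/9)·R2: [0, 0, 22/9, 14, -203/9]
R5 ← R5 + (8/9)·R2: [0, 0, -16/9, 8, -43/9]
R6 ← R6 − (13/9)·R2: [0, 0, -46/9, -2, 53/9]
R4 ← R4 + (11/29)·R3: [0, 0, 0, 560/29, -659/29]
R5 ← R5 − (8/29)·R3: [0, 0, 0, 120/29, -135/29]
R6 ← R6 − (23/29)·R3: [0, 0, 0, -380/29, 181/29]
R5 ← R5 − (3/14)·R4: [0, 0, 0, 0, 3/14]
R6 ← R6 + (19/28)·R4: [0, 0, 0, 0, -257/28]
R6 ← R6 + (257/6)·R5: [0, 0, 0, 0, 0]
The echelon form has 5 nonzero rows; the last pivot sits in the augmented column, so rank(P) = 4 but rank([P|b]) = 5.
Since the ranks differ, the system is inconsistent.

no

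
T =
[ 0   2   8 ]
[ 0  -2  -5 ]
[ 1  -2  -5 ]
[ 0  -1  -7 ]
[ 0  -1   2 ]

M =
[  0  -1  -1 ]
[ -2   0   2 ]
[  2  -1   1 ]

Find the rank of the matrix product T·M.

3

First compute TM:
[[ 12,  -8,  12],
 [ -6,   5,  -9],
 [ -6,   4, -10],
 [-12,   7,  -9],
 [  6,  -2,   0]]
Now row reduce the product.
R2 ← R2 + (1/2)·R1: [0, 1, -3]
R3 ← R3 + (1/2)·R1: [0, 0, -4]
R4 ← R4 + R1: [0, -1, 3]
R5 ← R5 − (1/2)·R1: [0, 2, -6]
R4 ← R4 + R2: [0, 0, 0]
R5 ← R5 − (2)·R2: [0, 0, 0]
3 nonzero rows, so rank(TM) = 3.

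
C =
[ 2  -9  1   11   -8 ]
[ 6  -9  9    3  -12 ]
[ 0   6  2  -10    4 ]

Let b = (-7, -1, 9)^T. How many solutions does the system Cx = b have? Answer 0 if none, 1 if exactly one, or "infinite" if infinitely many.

Row reduce the augmented matrix [C | b].
R2 ← R2 − (3)·R1: [0, 18, 6, -30, 12, 20]
R3 ← R3 − (1/3)·R2: [0, 0, 0, 0, 0, 7/3]
The echelon form has 3 nonzero rows; the last pivot sits in the augmented column, so rank(C) = 2 but rank([C|b]) = 3.
Since the ranks differ, the system is inconsistent.
It has no solutions.

0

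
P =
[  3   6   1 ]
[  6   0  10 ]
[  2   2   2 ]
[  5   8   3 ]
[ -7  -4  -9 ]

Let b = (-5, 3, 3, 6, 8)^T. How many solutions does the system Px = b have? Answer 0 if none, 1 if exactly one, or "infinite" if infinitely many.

0

Row reduce the augmented matrix [P | b].
R2 ← R2 − (2)·R1: [0, -12, 8, 13]
R3 ← R3 − (2/3)·R1: [0, -2, 4/3, 19/3]
R4 ← R4 − (5/3)·R1: [0, -2, 4/3, 43/3]
R5 ← R5 + (7/3)·R1: [0, 10, -20/3, -11/3]
R3 ← R3 − (1/6)·R2: [0, 0, 0, 25/6]
R4 ← R4 − (1/6)·R2: [0, 0, 0, 73/6]
R5 ← R5 + (5/6)·R2: [0, 0, 0, 43/6]
R4 ← R4 − (73/25)·R3: [0, 0, 0, 0]
R5 ← R5 − (43/25)·R3: [0, 0, 0, 0]
The echelon form has 3 nonzero rows; the last pivot sits in the augmented column, so rank(P) = 2 but rank([P|b]) = 3.
Since the ranks differ, the system is inconsistent.
It has no solutions.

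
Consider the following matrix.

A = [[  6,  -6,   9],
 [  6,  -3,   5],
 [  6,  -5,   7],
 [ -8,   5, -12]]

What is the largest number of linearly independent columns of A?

3

Row reduce to echelon form.
R2 ← R2 − R1: [0, 3, -4]
R3 ← R3 − R1: [0, 1, -2]
R4 ← R4 + (4/3)·R1: [0, -3, 0]
R3 ← R3 − (1/3)·R2: [0, 0, -2/3]
R4 ← R4 + R2: [0, 0, -4]
R4 ← R4 − (6)·R3: [0, 0, 0]
Echelon form has 3 nonzero rows, so rank(A) = 3.
The rank gives the maximum number of linearly independent columns: 3.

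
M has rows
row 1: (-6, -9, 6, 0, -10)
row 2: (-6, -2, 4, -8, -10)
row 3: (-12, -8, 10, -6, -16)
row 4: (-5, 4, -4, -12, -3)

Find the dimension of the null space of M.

1

Row reduce to echelon form.
R2 ← R2 − R1: [0, 7, -2, -8, 0]
R3 ← R3 − (2)·R1: [0, 10, -2, -6, 4]
R4 ← R4 − (5/6)·R1: [0, 23/2, -9, -12, 16/3]
R3 ← R3 − (10/7)·R2: [0, 0, 6/7, 38/7, 4]
R4 ← R4 − (23/14)·R2: [0, 0, -40/7, 8/7, 16/3]
R4 ← R4 + (20/3)·R3: [0, 0, 0, 112/3, 32]
4 nonzero rows, so rank(M) = 4.
M has 5 columns; by rank–nullity, nullity = 5 − 4 = 1.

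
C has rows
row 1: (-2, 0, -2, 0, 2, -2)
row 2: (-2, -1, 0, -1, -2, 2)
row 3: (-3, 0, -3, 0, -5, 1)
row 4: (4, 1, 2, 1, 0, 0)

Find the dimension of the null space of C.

Row reduce to echelon form.
R2 ← R2 − R1: [0, -1, 2, -1, -4, 4]
R3 ← R3 − (3/2)·R1: [0, 0, 0, 0, -8, 4]
R4 ← R4 + (2)·R1: [0, 1, -2, 1, 4, -4]
R4 ← R4 + R2: [0, 0, 0, 0, 0, 0]
3 nonzero rows, so rank(C) = 3.
C has 6 columns; by rank–nullity, nullity = 6 − 3 = 3.

3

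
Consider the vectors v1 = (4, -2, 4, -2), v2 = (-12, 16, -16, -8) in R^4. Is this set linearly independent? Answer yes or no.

yes

Form the matrix with these vectors as rows and row reduce.
R2 ← R2 + (3)·R1: [0, 10, -4, -14]
2 nonzero rows, so the 2 vectors span a space of dimension 2.
Since 2 = 2, the vectors are linearly independent.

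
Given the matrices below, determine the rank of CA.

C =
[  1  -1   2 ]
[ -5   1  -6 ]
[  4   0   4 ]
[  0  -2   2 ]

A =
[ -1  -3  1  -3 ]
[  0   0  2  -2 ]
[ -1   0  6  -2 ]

First compute CA:
[[ -3,  -3,  11,  -5],
 [ 11,  15, -39,  25],
 [ -8, -12,  28, -20],
 [ -2,   0,   8,   0]]
Now row reduce the product.
R2 ← R2 + (11/3)·R1: [0, 4, 4/3, 20/3]
R3 ← R3 − (8/3)·R1: [0, -4, -4/3, -20/3]
R4 ← R4 − (2/3)·R1: [0, 2, 2/3, 10/3]
R3 ← R3 + R2: [0, 0, 0, 0]
R4 ← R4 − (1/2)·R2: [0, 0, 0, 0]
2 nonzero rows, so rank(CA) = 2.

2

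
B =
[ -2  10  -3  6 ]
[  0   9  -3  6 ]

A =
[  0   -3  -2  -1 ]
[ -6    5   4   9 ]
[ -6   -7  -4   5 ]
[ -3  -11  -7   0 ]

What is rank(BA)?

2

First compute BA:
[[-60,  11,  14,  77],
 [-54,   0,   6,  66]]
Now row reduce the product.
R2 ← R2 − (9/10)·R1: [0, -99/10, -33/5, -33/10]
2 nonzero rows, so rank(BA) = 2.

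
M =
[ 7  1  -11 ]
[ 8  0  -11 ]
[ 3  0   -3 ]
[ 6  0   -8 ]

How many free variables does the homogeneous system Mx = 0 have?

Row reduce to echelon form.
R2 ← R2 − (8/7)·R1: [0, -8/7, 11/7]
R3 ← R3 − (3/7)·R1: [0, -3/7, 12/7]
R4 ← R4 − (6/7)·R1: [0, -6/7, 10/7]
R3 ← R3 − (3/8)·R2: [0, 0, 9/8]
R4 ← R4 − (3/4)·R2: [0, 0, 1/4]
R4 ← R4 − (2/9)·R3: [0, 0, 0]
3 nonzero rows, so rank(M) = 3.
M has 3 columns; by rank–nullity, nullity = 3 − 3 = 0.

0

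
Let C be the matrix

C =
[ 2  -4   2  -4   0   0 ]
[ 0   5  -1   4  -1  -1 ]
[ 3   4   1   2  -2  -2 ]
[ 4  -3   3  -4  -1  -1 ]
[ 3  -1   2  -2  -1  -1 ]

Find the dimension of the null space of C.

Row reduce to echelon form.
R3 ← R3 − (3/2)·R1: [0, 10, -2, 8, -2, -2]
R4 ← R4 − (2)·R1: [0, 5, -1, 4, -1, -1]
R5 ← R5 − (3/2)·R1: [0, 5, -1, 4, -1, -1]
R3 ← R3 − (2)·R2: [0, 0, 0, 0, 0, 0]
R4 ← R4 − R2: [0, 0, 0, 0, 0, 0]
R5 ← R5 − R2: [0, 0, 0, 0, 0, 0]
2 nonzero rows, so rank(C) = 2.
C has 6 columns; by rank–nullity, nullity = 6 − 2 = 4.

4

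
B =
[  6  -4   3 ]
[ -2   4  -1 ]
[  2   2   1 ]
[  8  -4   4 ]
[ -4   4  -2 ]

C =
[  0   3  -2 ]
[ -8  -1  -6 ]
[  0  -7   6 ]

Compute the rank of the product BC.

First compute BC:
[[ 32,   1,  30],
 [-32,  -3, -26],
 [-16,  -3, -10],
 [ 32,   0,  32],
 [-32,  -2, -28]]
Now row reduce the product.
R2 ← R2 + R1: [0, -2, 4]
R3 ← R3 + (1/2)·R1: [0, -5/2, 5]
R4 ← R4 − R1: [0, -1, 2]
R5 ← R5 + R1: [0, -1, 2]
R3 ← R3 − (5/4)·R2: [0, 0, 0]
R4 ← R4 − (1/2)·R2: [0, 0, 0]
R5 ← R5 − (1/2)·R2: [0, 0, 0]
2 nonzero rows, so rank(BC) = 2.

2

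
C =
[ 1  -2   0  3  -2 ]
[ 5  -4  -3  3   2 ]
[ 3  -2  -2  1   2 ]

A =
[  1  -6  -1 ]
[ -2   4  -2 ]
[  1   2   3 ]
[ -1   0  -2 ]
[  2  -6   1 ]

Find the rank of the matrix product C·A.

First compute CA:
[[ -2,  -2,  -5],
 [ 11, -64, -10],
 [  8, -42,  -5]]
Now row reduce the product.
R2 ← R2 + (11/2)·R1: [0, -75, -75/2]
R3 ← R3 + (4)·R1: [0, -50, -25]
R3 ← R3 − (2/3)·R2: [0, 0, 0]
2 nonzero rows, so rank(CA) = 2.

2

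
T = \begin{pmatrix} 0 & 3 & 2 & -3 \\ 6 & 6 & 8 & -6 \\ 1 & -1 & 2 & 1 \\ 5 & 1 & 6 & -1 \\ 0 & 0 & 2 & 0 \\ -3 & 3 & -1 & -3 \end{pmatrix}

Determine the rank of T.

Row reduce to echelon form.
Swap R1 ↔ R2
R3 ← R3 − (1/6)·R1: [0, -2, 2/3, 2]
R4 ← R4 − (5/6)·R1: [0, -4, -2/3, 4]
R6 ← R6 + (1/2)·R1: [0, 6, 3, -6]
R3 ← R3 + (2/3)·R2: [0, 0, 2, 0]
R4 ← R4 + (4/3)·R2: [0, 0, 2, 0]
R6 ← R6 − (2)·R2: [0, 0, -1, 0]
R4 ← R4 − R3: [0, 0, 0, 0]
R5 ← R5 − R3: [0, 0, 0, 0]
R6 ← R6 + (1/2)·R3: [0, 0, 0, 0]
Echelon form has 3 nonzero rows, so rank(T) = 3.

3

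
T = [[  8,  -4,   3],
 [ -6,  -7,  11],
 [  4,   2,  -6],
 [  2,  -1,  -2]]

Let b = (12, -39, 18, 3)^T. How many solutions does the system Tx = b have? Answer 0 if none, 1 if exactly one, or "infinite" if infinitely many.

Row reduce the augmented matrix [T | b].
R2 ← R2 + (3/4)·R1: [0, -10, 53/4, -30]
R3 ← R3 − (1/2)·R1: [0, 4, -15/2, 12]
R4 ← R4 − (1/4)·R1: [0, 0, -11/4, 0]
R3 ← R3 + (2/5)·R2: [0, 0, -11/5, 0]
R4 ← R4 − (5/4)·R3: [0, 0, 0, 0]
The echelon form has 3 nonzero rows, and every pivot lies in the first 3 columns, so rank(T) = rank([T|b]) = 3.
The system is consistent.
rank = 3 = number of unknowns, so the solution is unique.

1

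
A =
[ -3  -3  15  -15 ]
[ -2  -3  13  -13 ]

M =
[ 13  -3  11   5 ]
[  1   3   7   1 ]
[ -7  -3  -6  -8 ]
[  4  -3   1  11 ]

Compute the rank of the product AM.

First compute AM:
[[-207,   0, -159, -303],
 [-172,  -3, -134, -260]]
Now row reduce the product.
R2 ← R2 − (172/207)·R1: [0, -3, -130/69, -568/69]
2 nonzero rows, so rank(AM) = 2.

2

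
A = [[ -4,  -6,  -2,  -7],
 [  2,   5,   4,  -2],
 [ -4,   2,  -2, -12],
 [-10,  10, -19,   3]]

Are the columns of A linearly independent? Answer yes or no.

Row reduce A to echelon form.
R2 ← R2 + (1/2)·R1: [0, 2, 3, -11/2]
R3 ← R3 − R1: [0, 8, 0, -5]
R4 ← R4 − (5/2)·R1: [0, 25, -14, 41/2]
R3 ← R3 − (4)·R2: [0, 0, -12, 17]
R4 ← R4 − (25/2)·R2: [0, 0, -103/2, 357/4]
R4 ← R4 − (103/24)·R3: [0, 0, 0, 391/24]
4 pivots among 4 columns.
Every column is a pivot column, so the columns are linearly independent.

yes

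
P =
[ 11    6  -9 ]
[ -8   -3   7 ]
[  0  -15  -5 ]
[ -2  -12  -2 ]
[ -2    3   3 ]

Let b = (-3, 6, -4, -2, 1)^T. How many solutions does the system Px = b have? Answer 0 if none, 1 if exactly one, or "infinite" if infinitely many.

Row reduce the augmented matrix [P | b].
R2 ← R2 + (8/11)·R1: [0, 15/11, 5/11, 42/11]
R4 ← R4 + (2/11)·R1: [0, -120/11, -40/11, -28/11]
R5 ← R5 + (2/11)·R1: [0, 45/11, 15/11, 5/11]
R3 ← R3 + (11)·R2: [0, 0, 0, 38]
R4 ← R4 + (8)·R2: [0, 0, 0, 28]
R5 ← R5 − (3)·R2: [0, 0, 0, -11]
R4 ← R4 − (14/19)·R3: [0, 0, 0, 0]
R5 ← R5 + (11/38)·R3: [0, 0, 0, 0]
The echelon form has 3 nonzero rows; the last pivot sits in the augmented column, so rank(P) = 2 but rank([P|b]) = 3.
Since the ranks differ, the system is inconsistent.
It has no solutions.

0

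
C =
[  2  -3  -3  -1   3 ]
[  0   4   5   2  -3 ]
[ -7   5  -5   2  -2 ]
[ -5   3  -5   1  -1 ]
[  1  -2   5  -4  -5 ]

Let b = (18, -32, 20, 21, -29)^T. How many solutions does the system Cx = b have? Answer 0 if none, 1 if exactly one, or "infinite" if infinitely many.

infinite

Row reduce the augmented matrix [C | b].
R3 ← R3 + (7/2)·R1: [0, -11/2, -31/2, -3/2, 17/2, 83]
R4 ← R4 + (5/2)·R1: [0, -9/2, -25/2, -3/2, 13/2, 66]
R5 ← R5 − (1/2)·R1: [0, -1/2, 13/2, -7/2, -13/2, -38]
R3 ← R3 + (11/8)·R2: [0, 0, -69/8, 5/4, 35/8, 39]
R4 ← R4 + (9/8)·R2: [0, 0, -55/8, 3/4, 25/8, 30]
R5 ← R5 + (1/8)·R2: [0, 0, 57/8, -13/4, -55/8, -42]
R4 ← R4 − (55/69)·R3: [0, 0, 0, -17/69, -25/69, -25/23]
R5 ← R5 + (19/23)·R3: [0, 0, 0, -51/23, -75/23, -225/23]
R5 ← R5 − (9)·R4: [0, 0, 0, 0, 0, 0]
The echelon form has 4 nonzero rows, and every pivot lies in the first 5 columns, so rank(C) = rank([C|b]) = 4.
The system is consistent.
rank = 4 < 5 unknowns, so there are infinitely many solutions.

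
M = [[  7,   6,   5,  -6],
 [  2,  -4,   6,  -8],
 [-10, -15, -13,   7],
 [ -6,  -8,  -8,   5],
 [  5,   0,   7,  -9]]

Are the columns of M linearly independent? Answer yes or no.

no

Row reduce M to echelon form.
R2 ← R2 − (2/7)·R1: [0, -40/7, 32/7, -44/7]
R3 ← R3 + (10/7)·R1: [0, -45/7, -41/7, -11/7]
R4 ← R4 + (6/7)·R1: [0, -20/7, -26/7, -1/7]
R5 ← R5 − (5/7)·R1: [0, -30/7, 24/7, -33/7]
R3 ← R3 − (9/8)·R2: [0, 0, -11, 11/2]
R4 ← R4 − (1/2)·R2: [0, 0, -6, 3]
R5 ← R5 − (3/4)·R2: [0, 0, 0, 0]
R4 ← R4 − (6/11)·R3: [0, 0, 0, 0]
3 pivots among 4 columns.
Only 3 < 4 pivot columns, so the columns are linearly dependent.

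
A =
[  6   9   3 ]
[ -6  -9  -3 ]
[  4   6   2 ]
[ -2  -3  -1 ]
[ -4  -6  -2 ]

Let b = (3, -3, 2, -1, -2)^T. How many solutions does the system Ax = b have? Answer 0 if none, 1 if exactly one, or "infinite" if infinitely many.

Row reduce the augmented matrix [A | b].
R2 ← R2 + R1: [0, 0, 0, 0]
R3 ← R3 − (2/3)·R1: [0, 0, 0, 0]
R4 ← R4 + (1/3)·R1: [0, 0, 0, 0]
R5 ← R5 + (2/3)·R1: [0, 0, 0, 0]
The echelon form has 1 nonzero rows, and every pivot lies in the first 3 columns, so rank(A) = rank([A|b]) = 1.
The system is consistent.
rank = 1 < 3 unknowns, so there are infinitely many solutions.

infinite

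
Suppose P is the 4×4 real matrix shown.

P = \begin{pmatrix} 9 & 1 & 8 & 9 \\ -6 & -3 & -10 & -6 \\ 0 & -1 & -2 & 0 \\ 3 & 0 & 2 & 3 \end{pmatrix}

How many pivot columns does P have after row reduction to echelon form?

Row reduce to echelon form.
R2 ← R2 + (2/3)·R1: [0, -7/3, -14/3, 0]
R4 ← R4 − (1/3)·R1: [0, -1/3, -2/3, 0]
R3 ← R3 − (3/7)·R2: [0, 0, 0, 0]
R4 ← R4 − (1/7)·R2: [0, 0, 0, 0]
Echelon form has 2 nonzero rows, so rank(P) = 2.
Each nonzero row contributes one pivot column: 2 pivot columns.

2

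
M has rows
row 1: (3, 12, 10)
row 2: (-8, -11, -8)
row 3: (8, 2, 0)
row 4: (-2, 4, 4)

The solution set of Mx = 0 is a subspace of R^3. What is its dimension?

Row reduce to echelon form.
R2 ← R2 + (8/3)·R1: [0, 21, 56/3]
R3 ← R3 − (8/3)·R1: [0, -30, -80/3]
R4 ← R4 + (2/3)·R1: [0, 12, 32/3]
R3 ← R3 + (10/7)·R2: [0, 0, 0]
R4 ← R4 − (4/7)·R2: [0, 0, 0]
2 nonzero rows, so rank(M) = 2.
M has 3 columns; by rank–nullity, nullity = 3 − 2 = 1.

1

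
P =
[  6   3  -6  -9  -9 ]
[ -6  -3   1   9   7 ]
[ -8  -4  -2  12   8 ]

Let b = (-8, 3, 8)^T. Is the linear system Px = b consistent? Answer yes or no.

Row reduce the augmented matrix [P | b].
R2 ← R2 + R1: [0, 0, -5, 0, -2, -5]
R3 ← R3 + (4/3)·R1: [0, 0, -10, 0, -4, -8/3]
R3 ← R3 − (2)·R2: [0, 0, 0, 0, 0, 22/3]
The echelon form has 3 nonzero rows; the last pivot sits in the augmented column, so rank(P) = 2 but rank([P|b]) = 3.
Since the ranks differ, the system is inconsistent.

no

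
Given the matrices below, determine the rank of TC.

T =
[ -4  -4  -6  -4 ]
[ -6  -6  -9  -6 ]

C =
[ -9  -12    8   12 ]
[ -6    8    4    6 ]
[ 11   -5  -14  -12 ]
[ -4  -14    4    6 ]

1

First compute TC:
[[ 10, 102,  20, -24],
 [ 15, 153,  30, -36]]
Now row reduce the product.
R2 ← R2 − (3/2)·R1: [0, 0, 0, 0]
1 nonzero row, so rank(TC) = 1.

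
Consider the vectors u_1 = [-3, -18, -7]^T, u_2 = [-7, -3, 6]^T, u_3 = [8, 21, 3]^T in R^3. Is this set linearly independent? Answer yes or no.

yes

Form the matrix with these vectors as rows and row reduce.
R2 ← R2 − (7/3)·R1: [0, 39, 67/3]
R3 ← R3 + (8/3)·R1: [0, -27, -47/3]
R3 ← R3 + (9/13)·R2: [0, 0, -8/39]
3 nonzero rows, so the 3 vectors span a space of dimension 3.
Since 3 = 3, the vectors are linearly independent.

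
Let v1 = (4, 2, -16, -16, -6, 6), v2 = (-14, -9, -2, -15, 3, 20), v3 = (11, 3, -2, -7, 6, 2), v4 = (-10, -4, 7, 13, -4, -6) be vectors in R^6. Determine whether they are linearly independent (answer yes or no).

Form the matrix with these vectors as rows and row reduce.
R2 ← R2 + (7/2)·R1: [0, -2, -58, -71, -18, 41]
R3 ← R3 − (11/4)·R1: [0, -5/2, 42, 37, 45/2, -29/2]
R4 ← R4 + (5/2)·R1: [0, 1, -33, -27, -19, 9]
R3 ← R3 − (5/4)·R2: [0, 0, 229/2, 503/4, 45, -263/4]
R4 ← R4 + (1/2)·R2: [0, 0, -62, -125/2, -28, 59/2]
R4 ← R4 + (124/229)·R3: [0, 0, 0, 2561/458, -832/229, -2795/458]
4 nonzero rows, so the 4 vectors span a space of dimension 4.
Since 4 = 4, the vectors are linearly independent.

yes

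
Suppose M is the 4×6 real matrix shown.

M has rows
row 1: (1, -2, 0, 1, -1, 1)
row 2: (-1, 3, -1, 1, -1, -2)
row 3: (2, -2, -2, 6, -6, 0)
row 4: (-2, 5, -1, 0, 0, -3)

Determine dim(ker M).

4

Row reduce to echelon form.
R2 ← R2 + R1: [0, 1, -1, 2, -2, -1]
R3 ← R3 − (2)·R1: [0, 2, -2, 4, -4, -2]
R4 ← R4 + (2)·R1: [0, 1, -1, 2, -2, -1]
R3 ← R3 − (2)·R2: [0, 0, 0, 0, 0, 0]
R4 ← R4 − R2: [0, 0, 0, 0, 0, 0]
2 nonzero rows, so rank(M) = 2.
M has 6 columns; by rank–nullity, nullity = 6 − 2 = 4.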